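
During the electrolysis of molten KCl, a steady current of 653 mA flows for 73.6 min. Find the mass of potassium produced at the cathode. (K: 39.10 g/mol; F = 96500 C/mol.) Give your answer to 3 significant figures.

Q = It = 0.653 × 4416 = 2884 C
n(e⁻) = 2884 / 96500 = 0.02989 mol
K⁺ + e⁻ → K, so n(K) = 0.02989 mol
m = 0.02989 × 39.10 = 1.17 g

1.17 g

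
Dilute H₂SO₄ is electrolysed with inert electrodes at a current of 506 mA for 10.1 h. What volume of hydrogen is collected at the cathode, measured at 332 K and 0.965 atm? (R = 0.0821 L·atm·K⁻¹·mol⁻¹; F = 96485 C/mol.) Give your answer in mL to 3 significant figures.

2690 mL

Q = It = 0.506 × 36360 = 18400 C
n(e⁻) = Q/F = 18400/96485 = 0.1907 mol
2H⁺ + 2e⁻ → H₂, so n(H₂) = 0.1907 / 2 = 0.09535 mol
V = nRT/P = 0.09535 × 0.0821 × 332 / 0.965 = 2.693 L
= 2690 mL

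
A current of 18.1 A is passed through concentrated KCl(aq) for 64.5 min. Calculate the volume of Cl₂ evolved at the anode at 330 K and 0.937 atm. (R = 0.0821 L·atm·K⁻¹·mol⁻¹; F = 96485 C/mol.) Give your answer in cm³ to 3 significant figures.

Q = It = 18.1 × 3870 = 70050 C
n(e⁻) = Q/F = 70050/96485 = 0.7260 mol
2Cl⁻ → Cl₂ + 2e⁻, so n(Cl₂) = 0.7260 / 2 = 0.3630 mol
V = nRT/P = 0.3630 × 0.0821 × 330 / 0.937 = 10.50 L
= 10500 cm³

10500 cm³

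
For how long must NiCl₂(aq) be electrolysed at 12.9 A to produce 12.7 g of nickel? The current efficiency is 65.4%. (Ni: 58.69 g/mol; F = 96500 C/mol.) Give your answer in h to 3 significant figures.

n(Ni) = 12.7 / 58.69 = 0.2164 mol
Ni²⁺ + 2e⁻ → Ni, so n(e⁻) = 2 × 0.2164 = 0.4328 mol
Q = 0.4328 × 96500 / 0.654 = 63860 C
t = Q / I = 63860 / 12.9 = 4950 s = 1.38 h

1.38 h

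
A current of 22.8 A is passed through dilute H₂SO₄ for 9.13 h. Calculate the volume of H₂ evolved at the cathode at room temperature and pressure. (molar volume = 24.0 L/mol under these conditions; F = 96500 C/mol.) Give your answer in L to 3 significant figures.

93.2 L

Q = It = 22.8 × 32868 = 7.494×10^5 C
Moles of electrons = 7.494×10^5 / 96500 = 7.766 mol
2H⁺ + 2e⁻ → H₂, so n(H₂) = 7.766 / 2 = 3.883 mol
V = 3.883 × 24.0 = 93.19 L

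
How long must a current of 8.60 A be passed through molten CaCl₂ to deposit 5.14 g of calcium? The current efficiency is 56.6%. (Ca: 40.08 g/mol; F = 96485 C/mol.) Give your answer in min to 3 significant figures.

84.7 min

n(Ca) = 5.14 / 40.08 = 0.1282 mol
Ca²⁺ + 2e⁻ → Ca, so n(e⁻) = 2 × 0.1282 = 0.2564 mol
Q = 0.2564 × 96485 / 0.566 = 43710 C
t = Q / I = 43710 / 8.60 = 5083 s = 84.7 min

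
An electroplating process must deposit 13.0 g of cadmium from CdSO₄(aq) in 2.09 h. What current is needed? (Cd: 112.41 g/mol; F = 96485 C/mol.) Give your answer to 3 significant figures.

n(Cd) = 13.0 / 112.41 = 0.1156 mol
Cd²⁺ + 2e⁻ → Cd, so n(e⁻) = 2 × 0.1156 = 0.2312 mol
Q = 0.2312 × 96485 = 22310 C
I = Q / t = 22310 / 7524 s = 2.97 A

2.97 A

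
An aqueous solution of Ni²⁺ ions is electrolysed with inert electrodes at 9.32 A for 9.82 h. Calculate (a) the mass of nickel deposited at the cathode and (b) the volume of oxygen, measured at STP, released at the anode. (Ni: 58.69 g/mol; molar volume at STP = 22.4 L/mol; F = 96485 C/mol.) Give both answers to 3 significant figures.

100 g Ni; 19.1 L O₂

Q = 9.32 × 35352 = 3.295×10^5 C; n(e⁻) = 3.295×10^5 / 96485 = 3.415 mol
Cathode: Ni²⁺ + 2e⁻ → Ni → n(Ni) = 3.415/2 = 1.708 mol → 100 g
Anode: 2H₂O → O₂ + 4H⁺ + 4e⁻ → n(O₂) = 3.415/4 = 0.8538 mol → 19.1 L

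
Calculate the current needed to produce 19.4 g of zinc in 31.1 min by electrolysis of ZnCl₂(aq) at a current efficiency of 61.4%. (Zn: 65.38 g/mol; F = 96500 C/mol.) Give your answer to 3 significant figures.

n(Zn) = 19.4 / 65.38 = 0.2967 mol
Zn²⁺ + 2e⁻ → Zn, so n(e⁻) = 2 × 0.2967 = 0.5934 mol
Q = 0.5934 × 96500 / 0.614 = 93260 C
I = Q / t = 93260 / 1866 s = 50.0 A

50.0 A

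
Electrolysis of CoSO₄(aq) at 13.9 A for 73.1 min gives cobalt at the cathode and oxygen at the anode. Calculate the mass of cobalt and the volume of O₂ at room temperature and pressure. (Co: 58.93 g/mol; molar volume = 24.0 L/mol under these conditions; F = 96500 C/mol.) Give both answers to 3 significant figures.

Q = 13.9 × 4386 = 60970 C; n(e⁻) = 60970 / 96500 = 0.6318 mol
Cathode: Co²⁺ + 2e⁻ → Co → n(Co) = 0.6318/2 = 0.3159 mol → 18.6 g
Anode: 2H₂O → O₂ + 4H⁺ + 4e⁻ → n(O₂) = 0.6318/4 = 0.1580 mol → 3.79 L

18.6 g Co; 3.79 L O₂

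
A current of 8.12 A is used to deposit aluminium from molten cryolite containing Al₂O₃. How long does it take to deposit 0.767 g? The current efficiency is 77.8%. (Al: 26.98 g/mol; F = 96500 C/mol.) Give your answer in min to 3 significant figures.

n(Al) = 0.767 / 26.98 = 0.02843 mol
Al³⁺ + 3e⁻ → Al, so n(e⁻) = 3 × 0.02843 = 0.08529 mol
Q = 0.08529 × 96500 / 0.778 = 10580 C
t = Q / I = 10580 / 8.12 = 1303 s = 21.7 min

21.7 min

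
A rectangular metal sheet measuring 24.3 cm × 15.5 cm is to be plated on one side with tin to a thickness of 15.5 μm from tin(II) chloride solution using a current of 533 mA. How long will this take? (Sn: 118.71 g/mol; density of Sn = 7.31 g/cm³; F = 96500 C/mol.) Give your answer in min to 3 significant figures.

217 min

Plated area = 24.3 × 15.5 = 376.7 cm²
Volume = 376.7 × 15.5×10⁻⁴ cm = 0.5839 cm³
m(Sn) = 0.5839 × 7.31 = 4.268 g
n(Sn) = 4.268 / 118.71 = 0.03595 mol; n(e⁻) = 2 × 0.03595 = 0.07190 mol
Q = 0.07190 × 96500 = 6938 C
t = 6938 / 0.533 = 13020 s = 217 min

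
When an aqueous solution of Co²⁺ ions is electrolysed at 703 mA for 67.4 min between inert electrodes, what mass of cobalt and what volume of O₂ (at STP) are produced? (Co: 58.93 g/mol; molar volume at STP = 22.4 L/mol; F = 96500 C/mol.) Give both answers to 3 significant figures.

0.868 g Co; 0.165 L O₂

Q = 0.703 × 4044 = 2843 C; n(e⁻) = 2843 / 96500 = 0.02946 mol
Cathode: Co²⁺ + 2e⁻ → Co → n(Co) = 0.02946/2 = 0.01473 mol → 0.868 g
Anode: 2H₂O → O₂ + 4H⁺ + 4e⁻ → n(O₂) = 0.02946/4 = 0.007365 mol → 0.165 L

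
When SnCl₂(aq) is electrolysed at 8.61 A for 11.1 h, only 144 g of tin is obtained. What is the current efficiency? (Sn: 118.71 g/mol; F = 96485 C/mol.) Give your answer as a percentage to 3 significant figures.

Q = 8.61 × 39960 = 3.441×10^5 C
n(e⁻) = 3.441×10^5 / 96485 = 3.566 mol
Sn²⁺ + 2e⁻ → Sn, so theoretical n(Sn) = 1.783 mol → 211.7 g
Efficiency = 144 / 211.7 = 0.6802 = 68.0%

68.0%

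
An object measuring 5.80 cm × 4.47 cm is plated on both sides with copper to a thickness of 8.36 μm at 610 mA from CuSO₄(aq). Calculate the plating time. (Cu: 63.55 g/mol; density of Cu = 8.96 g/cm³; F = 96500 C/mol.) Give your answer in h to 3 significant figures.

Plated area = 2 × 5.80 × 4.47 = 51.85 cm²
Volume = 51.85 × 8.36×10⁻⁴ cm = 0.04335 cm³
m(Cu) = 0.04335 × 8.96 = 0.3884 g
n(Cu) = 0.3884 / 63.55 = 0.006112 mol; n(e⁻) = 2 × 0.006112 = 0.01222 mol
Q = 0.01222 × 96500 = 1179 C
t = 1179 / 0.610 = 1933 s = 0.537 h

0.537 h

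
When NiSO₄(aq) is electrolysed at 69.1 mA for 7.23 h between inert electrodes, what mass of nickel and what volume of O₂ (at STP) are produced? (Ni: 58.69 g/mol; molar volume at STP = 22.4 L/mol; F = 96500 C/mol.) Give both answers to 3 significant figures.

0.547 g Ni; 0.104 L O₂

Q = 0.0691 × 26028 = 1799 C; n(e⁻) = 1799 / 96500 = 0.01864 mol
Cathode: Ni²⁺ + 2e⁻ → Ni → n(Ni) = 0.01864/2 = 0.009320 mol → 0.547 g
Anode: 2H₂O → O₂ + 4H⁺ + 4e⁻ → n(O₂) = 0.01864/4 = 0.004660 mol → 0.104 L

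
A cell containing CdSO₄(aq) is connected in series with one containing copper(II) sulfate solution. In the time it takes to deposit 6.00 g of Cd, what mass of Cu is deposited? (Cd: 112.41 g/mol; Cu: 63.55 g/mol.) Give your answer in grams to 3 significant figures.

n(Cd) = 6.00 / 112.41 = 0.05338 mol
Cd²⁺ + 2e⁻ → Cd, so n(e⁻) = 2 × 0.05338 = 0.1068 mol
The cells are in series, so the same charge (and hence the same n(e⁻) = 0.1068 mol) passes through both.
Cu²⁺ + 2e⁻ → Cu, so n(Cu) = 0.1068 / 2 = 0.05340 mol
m(Cu) = 0.05340 × 63.55 = 3.39 g

3.39 g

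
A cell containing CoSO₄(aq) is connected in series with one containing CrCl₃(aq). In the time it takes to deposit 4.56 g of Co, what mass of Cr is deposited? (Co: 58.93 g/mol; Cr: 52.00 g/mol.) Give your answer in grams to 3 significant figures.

n(Co) = 4.56 / 58.93 = 0.07738 mol
Co²⁺ + 2e⁻ → Co, so n(e⁻) = 2 × 0.07738 = 0.1548 mol
The cells are in series, so the same charge (and hence the same n(e⁻) = 0.1548 mol) passes through both.
Cr³⁺ + 3e⁻ → Cr, so n(Cr) = 0.1548 / 3 = 0.05160 mol
m(Cr) = 0.05160 × 52.00 = 2.68 g

2.68 g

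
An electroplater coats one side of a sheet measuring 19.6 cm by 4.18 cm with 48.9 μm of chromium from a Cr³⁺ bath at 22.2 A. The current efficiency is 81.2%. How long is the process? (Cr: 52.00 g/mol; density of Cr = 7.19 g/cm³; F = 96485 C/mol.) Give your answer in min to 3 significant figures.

14.8 min

Plated area = 19.6 × 4.18 = 81.93 cm²
Volume = 81.93 × 48.9×10⁻⁴ cm = 0.4006 cm³
m(Cr) = 0.4006 × 7.19 = 2.880 g
n(Cr) = 2.880 / 52.00 = 0.05538 mol; n(e⁻) = 3 × 0.05538 = 0.1661 mol
Q = 0.1661 × 96485 / 0.812 = 19740 C
t = 19740 / 22.2 = 889.2 s = 14.8 min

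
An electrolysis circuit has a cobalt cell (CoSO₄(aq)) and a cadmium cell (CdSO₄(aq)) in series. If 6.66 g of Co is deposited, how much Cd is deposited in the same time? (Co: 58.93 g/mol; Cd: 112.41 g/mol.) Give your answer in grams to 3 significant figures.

12.7 g

n(Co) = 6.66 / 58.93 = 0.1130 mol
Co²⁺ + 2e⁻ → Co, so n(e⁻) = 2 × 0.1130 = 0.2260 mol
In series, the same 0.2260 mol of electrons flows through the second cell.
Cd²⁺ + 2e⁻ → Cd, so n(Cd) = 0.2260 / 2 = 0.1130 mol
m(Cd) = 0.1130 × 112.41 = 12.7 g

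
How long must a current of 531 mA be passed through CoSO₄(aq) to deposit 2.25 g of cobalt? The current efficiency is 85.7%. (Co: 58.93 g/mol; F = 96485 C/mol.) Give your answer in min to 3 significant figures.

270 min

n(Co) = 2.25 / 58.93 = 0.03818 mol
Co²⁺ + 2e⁻ → Co, so n(e⁻) = 2 × 0.03818 = 0.07636 mol
Q = 0.07636 × 96485 / 0.857 = 8597 C
t = Q / I = 8597 / 0.531 = 16190 s = 270 min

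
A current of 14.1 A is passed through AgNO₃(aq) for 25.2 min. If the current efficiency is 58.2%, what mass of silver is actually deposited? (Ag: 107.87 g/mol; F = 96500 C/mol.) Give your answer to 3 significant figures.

Q = 14.1 × 1512 = 21320 C
n(e⁻) = 21320 / 96500 = 0.2209 mol
Ag⁺ + e⁻ → Ag, so theoretical m(Ag) = 0.2209 × 107.87 = 23.83 g
Actual mass = 58.2% × 23.83 = 13.9 g

13.9 g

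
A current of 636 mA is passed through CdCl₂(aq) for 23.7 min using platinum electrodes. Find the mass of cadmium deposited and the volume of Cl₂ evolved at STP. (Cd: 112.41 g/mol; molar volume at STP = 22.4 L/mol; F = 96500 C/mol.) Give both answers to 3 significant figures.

0.527 g Cd; 0.105 L Cl₂

Q = 0.636 × 1422 = 904.4 C; n(e⁻) = 904.4 / 96500 = 0.009372 mol
Cathode: Cd²⁺ + 2e⁻ → Cd → n(Cd) = 0.009372/2 = 0.004686 mol → 0.527 g
Anode: 2Cl⁻ → Cl₂ + 2e⁻ → n(Cl₂) = 0.009372/2 = 0.004686 mol → 0.105 L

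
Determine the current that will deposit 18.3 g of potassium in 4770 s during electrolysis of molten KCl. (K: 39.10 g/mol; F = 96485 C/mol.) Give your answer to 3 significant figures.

n(K) = 18.3 / 39.10 = 0.4680 mol
K⁺ + e⁻ → K, so n(e⁻) = 0.4680 mol
Q = 0.4680 × 96485 = 45150 C
I = Q / t = 45150 / 4770 s = 9.47 A

9.47 A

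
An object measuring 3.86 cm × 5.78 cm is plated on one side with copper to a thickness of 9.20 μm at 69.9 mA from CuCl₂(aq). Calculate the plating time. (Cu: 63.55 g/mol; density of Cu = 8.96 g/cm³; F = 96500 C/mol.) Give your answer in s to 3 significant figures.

7990 s

Plated area = 3.86 × 5.78 = 22.31 cm²
Volume = 22.31 × 9.20×10⁻⁴ cm = 0.02053 cm³
m(Cu) = 0.02053 × 8.96 = 0.1839 g
n(Cu) = 0.1839 / 63.55 = 0.002894 mol; n(e⁻) = 2 × 0.002894 = 0.005788 mol
Q = 0.005788 × 96500 = 558.5 C
t = 558.5 / 0.0699 = 7990 s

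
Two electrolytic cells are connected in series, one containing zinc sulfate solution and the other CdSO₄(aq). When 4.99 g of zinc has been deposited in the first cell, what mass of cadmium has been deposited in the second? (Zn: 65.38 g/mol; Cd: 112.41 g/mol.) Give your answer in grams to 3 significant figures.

n(Zn) = 4.99 / 65.38 = 0.07632 mol
Zn²⁺ + 2e⁻ → Zn, so n(e⁻) = 2 × 0.07632 = 0.1526 mol
Same current for the same time ⇒ same n(e⁻) = 0.1526 mol in both cells.
Cd²⁺ + 2e⁻ → Cd, so n(Cd) = 0.1526 / 2 = 0.07630 mol
m(Cd) = 0.07630 × 112.41 = 8.58 g

8.58 g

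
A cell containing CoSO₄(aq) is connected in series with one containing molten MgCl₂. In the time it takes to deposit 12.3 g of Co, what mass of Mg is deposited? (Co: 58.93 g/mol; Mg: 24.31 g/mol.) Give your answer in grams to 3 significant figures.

n(Co) = 12.3 / 58.93 = 0.2087 mol
Co²⁺ + 2e⁻ → Co, so n(e⁻) = 2 × 0.2087 = 0.4174 mol
In series, the same 0.4174 mol of electrons flows through the second cell.
Mg²⁺ + 2e⁻ → Mg, so n(Mg) = 0.4174 / 2 = 0.2087 mol
m(Mg) = 0.2087 × 24.31 = 5.07 g

5.07 g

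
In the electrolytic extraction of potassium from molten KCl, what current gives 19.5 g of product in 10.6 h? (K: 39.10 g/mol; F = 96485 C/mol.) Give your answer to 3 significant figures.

1.26 A

n(K) = 19.5 / 39.10 = 0.4987 mol
K⁺ + e⁻ → K, so n(e⁻) = 0.4987 mol
Q = 0.4987 × 96485 = 48120 C
I = Q / t = 48120 / 38160 s = 1.26 A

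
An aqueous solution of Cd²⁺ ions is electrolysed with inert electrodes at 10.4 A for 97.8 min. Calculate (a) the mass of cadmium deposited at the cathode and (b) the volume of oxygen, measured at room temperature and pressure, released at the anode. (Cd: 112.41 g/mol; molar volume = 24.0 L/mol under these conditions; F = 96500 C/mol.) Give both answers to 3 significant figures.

35.5 g Cd; 3.79 L O₂

Q = 10.4 × 5868 = 61030 C; n(e⁻) = 61030 / 96500 = 0.6324 mol
Cathode: Cd²⁺ + 2e⁻ → Cd → n(Cd) = 0.6324/2 = 0.3162 mol → 35.5 g
Anode: 2H₂O → O₂ + 4H⁺ + 4e⁻ → n(O₂) = 0.6324/4 = 0.1581 mol → 3.79 L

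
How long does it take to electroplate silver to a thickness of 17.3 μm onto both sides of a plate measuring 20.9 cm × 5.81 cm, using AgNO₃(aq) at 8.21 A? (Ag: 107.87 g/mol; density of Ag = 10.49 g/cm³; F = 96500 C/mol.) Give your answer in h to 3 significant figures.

Plated area = 2 × 20.9 × 5.81 = 242.9 cm²
Volume = 242.9 × 17.3×10⁻⁴ cm = 0.4202 cm³
m(Ag) = 0.4202 × 10.49 = 4.408 g
n(Ag) = 4.408 / 107.87 = 0.04086 mol; n(e⁻) = 0.04086 mol
Q = 0.04086 × 96500 = 3943 C
t = 3943 / 8.21 = 480.3 s = 0.133 h

0.133 h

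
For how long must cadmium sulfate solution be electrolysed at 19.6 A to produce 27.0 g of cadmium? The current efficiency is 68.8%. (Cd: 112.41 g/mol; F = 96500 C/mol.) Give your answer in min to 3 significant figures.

n(Cd) = 27.0 / 112.41 = 0.2402 mol
Cd²⁺ + 2e⁻ → Cd, so n(e⁻) = 2 × 0.2402 = 0.4804 mol
Q = 0.4804 × 96500 / 0.688 = 67380 C
t = Q / I = 67380 / 19.6 = 3438 s = 57.3 min

57.3 min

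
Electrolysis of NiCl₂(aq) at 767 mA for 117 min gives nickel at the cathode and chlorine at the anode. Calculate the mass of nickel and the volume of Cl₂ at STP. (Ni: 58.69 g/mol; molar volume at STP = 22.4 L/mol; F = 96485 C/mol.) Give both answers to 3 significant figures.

Q = 0.767 × 7020 = 5384 C; n(e⁻) = 5384 / 96485 = 0.05580 mol
Cathode: Ni²⁺ + 2e⁻ → Ni → n(Ni) = 0.05580/2 = 0.02790 mol → 1.64 g
Anode: 2Cl⁻ → Cl₂ + 2e⁻ → n(Cl₂) = 0.05580/2 = 0.02790 mol → 0.625 L

1.64 g Ni; 0.625 L Cl₂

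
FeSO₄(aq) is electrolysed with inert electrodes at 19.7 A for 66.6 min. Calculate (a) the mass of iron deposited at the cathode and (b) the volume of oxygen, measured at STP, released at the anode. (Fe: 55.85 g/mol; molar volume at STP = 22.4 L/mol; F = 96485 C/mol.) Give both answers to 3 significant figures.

22.8 g Fe; 4.57 L O₂

Q = 19.7 × 3996 = 78720 C; n(e⁻) = 78720 / 96485 = 0.8159 mol
Cathode: Fe²⁺ + 2e⁻ → Fe → n(Fe) = 0.8159/2 = 0.4080 mol → 22.8 g
Anode: 2H₂O → O₂ + 4H⁺ + 4e⁻ → n(O₂) = 0.8159/4 = 0.2040 mol → 4.57 L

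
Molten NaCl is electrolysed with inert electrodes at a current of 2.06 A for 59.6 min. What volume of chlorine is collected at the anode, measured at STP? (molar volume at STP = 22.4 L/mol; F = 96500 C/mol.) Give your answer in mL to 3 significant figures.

855 mL

Q = 2.06 A × 3576 s = 7367 C
n(e⁻) = Q/F = 7367/96500 = 0.07634 mol
2Cl⁻ → Cl₂ + 2e⁻, so n(Cl₂) = 0.07634 / 2 = 0.03817 mol
V = 0.03817 × 22.4 = 0.8550 L
= 855 mL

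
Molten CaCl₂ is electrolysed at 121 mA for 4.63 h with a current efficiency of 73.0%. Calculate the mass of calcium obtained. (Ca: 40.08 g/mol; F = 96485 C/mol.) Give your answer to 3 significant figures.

Q = 0.121 × 16668 = 2017 C
n(e⁻) = 2017 / 96485 = 0.02090 mol
Ca²⁺ + 2e⁻ → Ca, so theoretical m(Ca) = 0.01045 × 40.08 = 0.4188 g
Actual mass = 73.0% × 0.4188 = 0.306 g

0.306 g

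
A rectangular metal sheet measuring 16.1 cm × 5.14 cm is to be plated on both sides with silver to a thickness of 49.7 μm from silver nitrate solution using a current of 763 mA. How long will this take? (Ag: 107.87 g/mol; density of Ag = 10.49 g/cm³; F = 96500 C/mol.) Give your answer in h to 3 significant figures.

2.81 h

Plated area = 2 × 16.1 × 5.14 = 165.5 cm²
Volume = 165.5 × 49.7×10⁻⁴ cm = 0.8225 cm³
m(Ag) = 0.8225 × 10.49 = 8.628 g
n(Ag) = 8.628 / 107.87 = 0.07999 mol; n(e⁻) = 0.07999 mol
Q = 0.07999 × 96500 = 7719 C
t = 7719 / 0.763 = 10120 s = 2.81 h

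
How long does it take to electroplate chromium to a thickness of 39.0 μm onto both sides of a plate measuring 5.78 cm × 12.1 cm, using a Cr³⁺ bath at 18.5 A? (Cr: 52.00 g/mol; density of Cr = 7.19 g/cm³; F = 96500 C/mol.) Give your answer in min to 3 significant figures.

19.7 min

Plated area = 2 × 5.78 × 12.1 = 139.9 cm²
Volume = 139.9 × 39.0×10⁻⁴ cm = 0.5456 cm³
m(Cr) = 0.5456 × 7.19 = 3.923 g
n(Cr) = 3.923 / 52.00 = 0.07544 mol; n(e⁻) = 3 × 0.07544 = 0.2263 mol
Q = 0.2263 × 96500 = 21840 C
t = 21840 / 18.5 = 1181 s = 19.7 min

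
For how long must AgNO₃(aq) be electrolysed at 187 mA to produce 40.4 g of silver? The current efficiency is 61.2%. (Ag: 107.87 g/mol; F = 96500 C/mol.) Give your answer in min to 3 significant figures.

n(Ag) = 40.4 / 107.87 = 0.3745 mol
Ag⁺ + e⁻ → Ag, so n(e⁻) = 0.3745 mol
Q = 0.3745 × 96500 / 0.612 = 59050 C
t = Q / I = 59050 / 0.187 = 3.158×10^5 s = 5260 min

5260 min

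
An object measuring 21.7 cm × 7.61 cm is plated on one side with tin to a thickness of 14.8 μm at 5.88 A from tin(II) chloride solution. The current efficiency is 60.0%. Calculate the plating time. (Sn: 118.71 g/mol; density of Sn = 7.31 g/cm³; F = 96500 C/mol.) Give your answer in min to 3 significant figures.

13.7 min

Plated area = 21.7 × 7.61 = 165.1 cm²
Volume = 165.1 × 14.8×10⁻⁴ cm = 0.2443 cm³
m(Sn) = 0.2443 × 7.31 = 1.786 g
n(Sn) = 1.786 / 118.71 = 0.01505 mol; n(e⁻) = 2 × 0.01505 = 0.03010 mol
Q = 0.03010 × 96500 / 0.600 = 4841 C
t = 4841 / 5.88 = 823.3 s = 13.7 min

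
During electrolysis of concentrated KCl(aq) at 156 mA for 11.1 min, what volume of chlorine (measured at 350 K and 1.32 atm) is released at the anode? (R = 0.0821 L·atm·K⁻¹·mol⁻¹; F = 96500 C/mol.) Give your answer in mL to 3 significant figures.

11.7 mL

Q = 0.156 A × 666 s = 103.9 C
n(e⁻) = Q/F = 103.9/96500 = 0.001077 mol
2Cl⁻ → Cl₂ + 2e⁻, so n(Cl₂) = 0.001077 / 2 = 5.385×10^-4 mol
V = nRT/P = 5.385×10^-4 × 0.0821 × 350 / 1.32 = 0.01172 L
= 11.7 mL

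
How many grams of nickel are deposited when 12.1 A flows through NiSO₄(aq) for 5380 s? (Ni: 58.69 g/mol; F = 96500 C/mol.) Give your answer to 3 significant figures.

Q = It = 12.1 × 5380 = 65100 C
n(e⁻) = Q/F = 65100/96500 = 0.6746 mol
Ni²⁺ + 2e⁻ → Ni, so n(Ni) = 0.6746 / 2 = 0.3373 mol
m = 0.3373 × 58.69 = 19.8 g

19.8 g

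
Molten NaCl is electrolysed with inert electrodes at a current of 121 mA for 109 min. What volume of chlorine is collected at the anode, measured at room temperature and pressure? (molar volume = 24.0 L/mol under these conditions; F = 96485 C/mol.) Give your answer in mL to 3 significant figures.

98.4 mL

Q = It = 0.121 × 6540 = 791.3 C
Moles of electrons = 791.3 / 96485 = 0.008201 mol
2Cl⁻ → Cl₂ + 2e⁻, so n(Cl₂) = 0.008201 / 2 = 0.004101 mol
V = 0.004101 × 24.0 = 0.09842 L
= 98.4 mL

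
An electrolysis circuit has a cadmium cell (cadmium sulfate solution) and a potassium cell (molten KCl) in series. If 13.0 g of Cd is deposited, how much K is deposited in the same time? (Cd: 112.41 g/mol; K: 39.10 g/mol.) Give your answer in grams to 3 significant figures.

n(Cd) = 13.0 / 112.41 = 0.1156 mol
Cd²⁺ + 2e⁻ → Cd, so n(e⁻) = 2 × 0.1156 = 0.2312 mol
Since the cells are in series, n(e⁻) in the K cell is also 0.2312 mol.
K⁺ + e⁻ → K, so n(K) = 0.2312 mol
m(K) = 0.2312 × 39.10 = 9.04 g

9.04 g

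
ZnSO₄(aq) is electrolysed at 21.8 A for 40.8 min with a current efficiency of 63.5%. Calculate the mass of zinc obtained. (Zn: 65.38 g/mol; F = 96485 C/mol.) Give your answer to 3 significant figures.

11.5 g

Q = 21.8 × 2448 = 53370 C
n(e⁻) = 53370 / 96485 = 0.5531 mol
Zn²⁺ + 2e⁻ → Zn, so theoretical m(Zn) = 0.2766 × 65.38 = 18.08 g
Actual mass = 63.5% × 18.08 = 11.5 g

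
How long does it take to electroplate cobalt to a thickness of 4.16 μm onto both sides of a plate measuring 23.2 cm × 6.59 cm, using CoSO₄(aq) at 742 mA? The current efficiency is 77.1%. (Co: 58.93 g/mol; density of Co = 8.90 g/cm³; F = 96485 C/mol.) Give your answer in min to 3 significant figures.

108 min

Plated area = 2 × 23.2 × 6.59 = 305.8 cm²
Volume = 305.8 × 4.16×10⁻⁴ cm = 0.1272 cm³
m(Co) = 0.1272 × 8.90 = 1.132 g
n(Co) = 1.132 / 58.93 = 0.01921 mol; n(e⁻) = 2 × 0.01921 = 0.03842 mol
Q = 0.03842 × 96485 / 0.771 = 4808 C
t = 4808 / 0.742 = 6480 s = 108 min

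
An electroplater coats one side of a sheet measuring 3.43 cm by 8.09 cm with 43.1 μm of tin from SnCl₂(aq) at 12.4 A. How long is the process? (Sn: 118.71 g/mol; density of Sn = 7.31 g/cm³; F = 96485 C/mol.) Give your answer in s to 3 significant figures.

115 s

Plated area = 3.43 × 8.09 = 27.75 cm²
Volume = 27.75 × 43.1×10⁻⁴ cm = 0.1196 cm³
m(Sn) = 0.1196 × 7.31 = 0.8743 g
n(Sn) = 0.8743 / 118.71 = 0.007365 mol; n(e⁻) = 2 × 0.007365 = 0.01473 mol
Q = 0.01473 × 96485 = 1421 C
t = 1421 / 12.4 = 114.6 s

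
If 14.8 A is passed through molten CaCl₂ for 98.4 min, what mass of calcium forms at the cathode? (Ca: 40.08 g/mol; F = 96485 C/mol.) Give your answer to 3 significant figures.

18.1 g

Q = 14.8 A × 5904 s = 87380 C
n(e⁻) = 87380 / 96485 = 0.9056 mol
Ca²⁺ + 2e⁻ → Ca, so n(Ca) = 0.9056 / 2 = 0.4528 mol
m = 0.4528 × 40.08 = 18.1 g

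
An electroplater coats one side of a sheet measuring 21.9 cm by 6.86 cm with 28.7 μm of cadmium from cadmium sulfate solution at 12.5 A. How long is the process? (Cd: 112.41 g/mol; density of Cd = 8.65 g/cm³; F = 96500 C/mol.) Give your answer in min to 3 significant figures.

8.54 min

Plated area = 21.9 × 6.86 = 150.2 cm²
Volume = 150.2 × 28.7×10⁻⁴ cm = 0.4311 cm³
m(Cd) = 0.4311 × 8.65 = 3.729 g
n(Cd) = 3.729 / 112.41 = 0.03317 mol; n(e⁻) = 2 × 0.03317 = 0.06634 mol
Q = 0.06634 × 96500 = 6402 C
t = 6402 / 12.5 = 512.2 s = 8.54 min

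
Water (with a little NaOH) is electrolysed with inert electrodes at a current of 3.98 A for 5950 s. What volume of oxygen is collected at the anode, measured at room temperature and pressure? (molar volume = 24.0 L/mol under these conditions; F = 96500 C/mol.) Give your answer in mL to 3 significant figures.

1470 mL

Q = 3.98 A × 5950 s = 23680 C
n(e⁻) = 23680 / 96500 = 0.2454 mol
2H₂O → O₂ + 4H⁺ + 4e⁻, so n(O₂) = 0.2454 / 4 = 0.06135 mol
V = 0.06135 × 24.0 = 1.472 L
= 1470 mL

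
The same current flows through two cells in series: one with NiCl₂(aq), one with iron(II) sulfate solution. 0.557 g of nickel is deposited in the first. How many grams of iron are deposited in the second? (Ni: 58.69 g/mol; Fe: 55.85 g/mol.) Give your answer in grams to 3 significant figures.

0.530 g

n(Ni) = 0.557 / 58.69 = 0.009491 mol
Ni²⁺ + 2e⁻ → Ni, so n(e⁻) = 2 × 0.009491 = 0.01898 mol
Since the cells are in series, n(e⁻) in the Fe cell is also 0.01898 mol.
Fe²⁺ + 2e⁻ → Fe, so n(Fe) = 0.01898 / 2 = 0.009490 mol
m(Fe) = 0.009490 × 55.85 = 0.530 g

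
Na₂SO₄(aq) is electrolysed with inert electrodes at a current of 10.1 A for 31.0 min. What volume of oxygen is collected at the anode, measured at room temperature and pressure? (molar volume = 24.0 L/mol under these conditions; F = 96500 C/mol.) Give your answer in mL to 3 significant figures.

Q = It = 10.1 × 1860 = 18790 C
Moles of electrons = 18790 / 96500 = 0.1947 mol
2H₂O → O₂ + 4H⁺ + 4e⁻, so n(O₂) = 0.1947 / 4 = 0.04868 mol
V = 0.04868 × 24.0 = 1.168 L
= 1170 mL

1170 mL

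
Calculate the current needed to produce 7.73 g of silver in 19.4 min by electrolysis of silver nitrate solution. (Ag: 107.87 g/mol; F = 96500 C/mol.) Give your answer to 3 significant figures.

n(Ag) = 7.73 / 107.87 = 0.07166 mol
Ag⁺ + e⁻ → Ag, so n(e⁻) = 0.07166 mol
Q = 0.07166 × 96500 = 6915 C
I = Q / t = 6915 / 1164 s = 5.94 A

5.94 A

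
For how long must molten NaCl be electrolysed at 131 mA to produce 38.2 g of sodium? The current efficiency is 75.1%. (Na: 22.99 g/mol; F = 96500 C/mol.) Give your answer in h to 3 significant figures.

453 h

n(Na) = 38.2 / 22.99 = 1.662 mol
Na⁺ + e⁻ → Na, so n(e⁻) = 1.662 mol
Q = 1.662 × 96500 / 0.751 = 2.136×10^5 C
t = Q / I = 2.136×10^5 / 0.131 = 1.631×10^6 s = 453 h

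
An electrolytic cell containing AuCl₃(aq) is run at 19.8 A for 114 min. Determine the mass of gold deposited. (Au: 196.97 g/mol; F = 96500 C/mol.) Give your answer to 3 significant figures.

Charge passed = 19.8 × 6840 = 1.354×10^5 C
n(e⁻) = Q/F = 1.354×10^5/96500 = 1.403 mol
Au³⁺ + 3e⁻ → Au, so n(Au) = 1.403 / 3 = 0.4677 mol
m = 0.4677 × 196.97 = 92.1 g

92.1 g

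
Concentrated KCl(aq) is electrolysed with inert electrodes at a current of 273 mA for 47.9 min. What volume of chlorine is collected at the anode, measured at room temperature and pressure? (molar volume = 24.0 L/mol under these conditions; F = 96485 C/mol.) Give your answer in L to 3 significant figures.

0.0976 L

Charge passed = 0.273 × 2874 = 784.6 C
Moles of electrons = 784.6 / 96485 = 0.008132 mol
2Cl⁻ → Cl₂ + 2e⁻, so n(Cl₂) = 0.008132 / 2 = 0.004066 mol
V = 0.004066 × 24.0 = 0.09758 L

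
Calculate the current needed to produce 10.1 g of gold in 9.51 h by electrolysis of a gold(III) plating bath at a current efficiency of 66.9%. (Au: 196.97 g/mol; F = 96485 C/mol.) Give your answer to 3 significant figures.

n(Au) = 10.1 / 196.97 = 0.05128 mol
Au³⁺ + 3e⁻ → Au, so n(e⁻) = 3 × 0.05128 = 0.1538 mol
Q = 0.1538 × 96485 / 0.669 = 22180 C
I = Q / t = 22180 / 34236 s = 0.648 A

0.648 A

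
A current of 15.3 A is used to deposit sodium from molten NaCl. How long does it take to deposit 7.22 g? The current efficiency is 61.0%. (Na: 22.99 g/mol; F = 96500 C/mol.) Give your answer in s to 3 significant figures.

n(Na) = 7.22 / 22.99 = 0.3140 mol
Na⁺ + e⁻ → Na, so n(e⁻) = 0.3140 mol
Q = 0.3140 × 96500 / 0.610 = 49670 C
t = Q / I = 49670 / 15.3 = 3246 s

3250 s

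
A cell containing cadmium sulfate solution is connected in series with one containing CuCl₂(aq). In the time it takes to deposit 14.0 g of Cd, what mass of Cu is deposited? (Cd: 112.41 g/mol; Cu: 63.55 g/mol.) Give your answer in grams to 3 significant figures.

7.91 g

n(Cd) = 14.0 / 112.41 = 0.1245 mol
Cd²⁺ + 2e⁻ → Cd, so n(e⁻) = 2 × 0.1245 = 0.2490 mol
Same current for the same time ⇒ same n(e⁻) = 0.2490 mol in both cells.
Cu²⁺ + 2e⁻ → Cu, so n(Cu) = 0.2490 / 2 = 0.1245 mol
m(Cu) = 0.1245 × 63.55 = 7.91 g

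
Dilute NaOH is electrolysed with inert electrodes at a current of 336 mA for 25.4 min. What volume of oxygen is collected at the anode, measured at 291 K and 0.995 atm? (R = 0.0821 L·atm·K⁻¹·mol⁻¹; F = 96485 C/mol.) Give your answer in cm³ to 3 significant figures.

31.9 cm³

Charge passed = 0.336 × 1524 = 512.1 C
n(e⁻) = Q/F = 512.1/96485 = 0.005308 mol
2H₂O → O₂ + 4H⁺ + 4e⁻, so n(O₂) = 0.005308 / 4 = 0.001327 mol
V = nRT/P = 0.001327 × 0.0821 × 291 / 0.995 = 0.03186 L
= 31.9 cm³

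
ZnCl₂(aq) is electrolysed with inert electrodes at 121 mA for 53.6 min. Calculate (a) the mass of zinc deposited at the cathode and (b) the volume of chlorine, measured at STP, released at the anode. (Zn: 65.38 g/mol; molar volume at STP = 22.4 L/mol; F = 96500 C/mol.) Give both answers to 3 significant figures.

0.132 g Zn; 0.0452 L Cl₂

Q = 0.121 × 3216 = 389.1 C; n(e⁻) = 389.1 / 96500 = 0.004032 mol
Cathode: Zn²⁺ + 2e⁻ → Zn → n(Zn) = 0.004032/2 = 0.002016 mol → 0.132 g
Anode: 2Cl⁻ → Cl₂ + 2e⁻ → n(Cl₂) = 0.004032/2 = 0.002016 mol → 0.0452 L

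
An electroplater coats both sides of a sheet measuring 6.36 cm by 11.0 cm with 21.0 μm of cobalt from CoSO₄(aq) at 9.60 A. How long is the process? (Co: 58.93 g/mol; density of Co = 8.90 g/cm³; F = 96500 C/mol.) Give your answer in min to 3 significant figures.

14.9 min

Plated area = 2 × 6.36 × 11.0 = 139.9 cm²
Volume = 139.9 × 21.0×10⁻⁴ cm = 0.2938 cm³
m(Co) = 0.2938 × 8.90 = 2.615 g
n(Co) = 2.615 / 58.93 = 0.04437 mol; n(e⁻) = 2 × 0.04437 = 0.08874 mol
Q = 0.08874 × 96500 = 8563 C
t = 8563 / 9.60 = 892.0 s = 14.9 min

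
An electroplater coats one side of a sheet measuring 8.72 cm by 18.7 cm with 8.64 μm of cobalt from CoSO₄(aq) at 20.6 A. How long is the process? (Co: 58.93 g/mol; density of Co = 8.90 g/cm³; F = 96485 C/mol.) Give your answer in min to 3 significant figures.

3.32 min

Plated area = 8.72 × 18.7 = 163.1 cm²
Volume = 163.1 × 8.64×10⁻⁴ cm = 0.1409 cm³
m(Co) = 0.1409 × 8.90 = 1.254 g
n(Co) = 1.254 / 58.93 = 0.02128 mol; n(e⁻) = 2 × 0.02128 = 0.04256 mol
Q = 0.04256 × 96485 = 4106 C
t = 4106 / 20.6 = 199.3 s = 3.32 min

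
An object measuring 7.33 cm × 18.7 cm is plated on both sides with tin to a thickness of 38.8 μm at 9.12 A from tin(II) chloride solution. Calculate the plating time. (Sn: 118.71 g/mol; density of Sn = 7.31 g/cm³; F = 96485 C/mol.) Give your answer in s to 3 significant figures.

Plated area = 2 × 7.33 × 18.7 = 274.1 cm²
Volume = 274.1 × 38.8×10⁻⁴ cm = 1.064 cm³
m(Sn) = 1.064 × 7.31 = 7.778 g
n(Sn) = 7.778 / 118.71 = 0.06552 mol; n(e⁻) = 2 × 0.06552 = 0.1310 mol
Q = 0.1310 × 96485 = 12640 C
t = 12640 / 9.12 = 1386 s

1390 s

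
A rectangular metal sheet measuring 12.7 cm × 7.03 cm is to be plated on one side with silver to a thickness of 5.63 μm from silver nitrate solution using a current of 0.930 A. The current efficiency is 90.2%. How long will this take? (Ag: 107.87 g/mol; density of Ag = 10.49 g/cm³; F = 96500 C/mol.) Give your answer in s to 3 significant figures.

Plated area = 12.7 × 7.03 = 89.28 cm²
Volume = 89.28 × 5.63×10⁻⁴ cm = 0.05026 cm³
m(Ag) = 0.05026 × 10.49 = 0.5272 g
n(Ag) = 0.5272 / 107.87 = 0.004887 mol; n(e⁻) = 0.004887 mol
Q = 0.004887 × 96500 / 0.902 = 522.8 C
t = 522.8 / 0.930 = 562.2 s

562 s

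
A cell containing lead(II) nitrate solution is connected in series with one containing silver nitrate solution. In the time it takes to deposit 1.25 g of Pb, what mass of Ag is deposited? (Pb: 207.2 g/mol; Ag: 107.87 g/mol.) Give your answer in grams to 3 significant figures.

1.30 g

n(Pb) = 1.25 / 207.2 = 0.006033 mol
Pb²⁺ + 2e⁻ → Pb, so n(e⁻) = 2 × 0.006033 = 0.01207 mol
Since the cells are in series, n(e⁻) in the Ag cell is also 0.01207 mol.
Ag⁺ + e⁻ → Ag, so n(Ag) = 0.01207 mol
m(Ag) = 0.01207 × 107.87 = 1.30 g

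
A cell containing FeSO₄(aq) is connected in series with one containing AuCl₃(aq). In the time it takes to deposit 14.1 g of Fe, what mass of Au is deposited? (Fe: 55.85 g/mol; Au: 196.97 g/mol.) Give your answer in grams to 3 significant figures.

n(Fe) = 14.1 / 55.85 = 0.2525 mol
Fe²⁺ + 2e⁻ → Fe, so n(e⁻) = 2 × 0.2525 = 0.5050 mol
The cells are in series, so the same charge (and hence the same n(e⁻) = 0.5050 mol) passes through both.
Au³⁺ + 3e⁻ → Au, so n(Au) = 0.5050 / 3 = 0.1683 mol
m(Au) = 0.1683 × 196.97 = 33.2 g

33.2 g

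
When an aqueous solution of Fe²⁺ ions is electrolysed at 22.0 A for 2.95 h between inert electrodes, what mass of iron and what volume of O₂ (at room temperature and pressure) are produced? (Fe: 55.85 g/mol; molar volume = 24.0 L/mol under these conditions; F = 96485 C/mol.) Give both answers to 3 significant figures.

Q = 22.0 × 10620 = 2.336×10^5 C; n(e⁻) = 2.336×10^5 / 96485 = 2.421 mol
Cathode: Fe²⁺ + 2e⁻ → Fe → n(Fe) = 2.421/2 = 1.211 mol → 67.6 g
Anode: 2H₂O → O₂ + 4H⁺ + 4e⁻ → n(O₂) = 2.421/4 = 0.6053 mol → 14.5 L

67.6 g Fe; 14.5 L O₂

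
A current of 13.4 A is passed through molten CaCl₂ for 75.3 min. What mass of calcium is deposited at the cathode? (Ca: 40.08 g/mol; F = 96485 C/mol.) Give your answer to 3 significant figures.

Charge passed = 13.4 × 4518 = 60540 C
n(e⁻) = Q/F = 60540/96485 = 0.6275 mol
Ca²⁺ + 2e⁻ → Ca, so n(Ca) = 0.6275 / 2 = 0.3138 mol
m = 0.3138 × 40.08 = 12.6 g

12.6 g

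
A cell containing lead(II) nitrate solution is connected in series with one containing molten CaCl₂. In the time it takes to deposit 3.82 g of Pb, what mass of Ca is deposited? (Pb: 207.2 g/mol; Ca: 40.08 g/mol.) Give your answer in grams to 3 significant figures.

0.739 g

n(Pb) = 3.82 / 207.2 = 0.01844 mol
Pb²⁺ + 2e⁻ → Pb, so n(e⁻) = 2 × 0.01844 = 0.03688 mol
Same current for the same time ⇒ same n(e⁻) = 0.03688 mol in both cells.
Ca²⁺ + 2e⁻ → Ca, so n(Ca) = 0.03688 / 2 = 0.01844 mol
m(Ca) = 0.01844 × 40.08 = 0.739 g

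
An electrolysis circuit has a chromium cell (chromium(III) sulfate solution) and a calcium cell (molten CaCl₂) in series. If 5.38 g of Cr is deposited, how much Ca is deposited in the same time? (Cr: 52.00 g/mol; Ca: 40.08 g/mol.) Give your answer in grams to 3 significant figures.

n(Cr) = 5.38 / 52.00 = 0.1035 mol
Cr³⁺ + 3e⁻ → Cr, so n(e⁻) = 3 × 0.1035 = 0.3105 mol
Since the cells are in series, n(e⁻) in the Ca cell is also 0.3105 mol.
Ca²⁺ + 2e⁻ → Ca, so n(Ca) = 0.3105 / 2 = 0.1553 mol
m(Ca) = 0.1553 × 40.08 = 6.22 g

6.22 g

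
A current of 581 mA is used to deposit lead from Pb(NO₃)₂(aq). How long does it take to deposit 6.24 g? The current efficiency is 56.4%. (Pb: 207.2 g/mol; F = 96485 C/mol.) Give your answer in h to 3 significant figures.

4.93 h

n(Pb) = 6.24 / 207.2 = 0.03012 mol
Pb²⁺ + 2e⁻ → Pb, so n(e⁻) = 2 × 0.03012 = 0.06024 mol
Q = 0.06024 × 96485 / 0.564 = 10310 C
t = Q / I = 10310 / 0.581 = 17750 s = 4.93 h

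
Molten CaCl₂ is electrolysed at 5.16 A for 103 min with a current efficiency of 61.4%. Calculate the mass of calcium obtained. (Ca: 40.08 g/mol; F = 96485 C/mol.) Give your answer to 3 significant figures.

Q = 5.16 × 6180 = 31890 C
n(e⁻) = 31890 / 96485 = 0.3305 mol
Ca²⁺ + 2e⁻ → Ca, so theoretical m(Ca) = 0.1653 × 40.08 = 6.625 g
Actual mass = 61.4% × 6.625 = 4.07 g

4.07 g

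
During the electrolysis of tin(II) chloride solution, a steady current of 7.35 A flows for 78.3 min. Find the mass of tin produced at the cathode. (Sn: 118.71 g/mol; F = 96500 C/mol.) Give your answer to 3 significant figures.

Charge passed = 7.35 × 4698 = 34530 C
n(e⁻) = 34530 / 96500 = 0.3578 mol
Sn²⁺ + 2e⁻ → Sn, so n(Sn) = 0.3578 / 2 = 0.1789 mol
m = 0.1789 × 118.71 = 21.2 g

21.2 g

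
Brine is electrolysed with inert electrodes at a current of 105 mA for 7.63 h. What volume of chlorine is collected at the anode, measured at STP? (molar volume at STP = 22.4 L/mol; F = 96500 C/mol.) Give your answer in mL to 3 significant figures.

335 mL

Q = It = 0.105 × 27468 = 2884 C
Moles of electrons = 2884 / 96500 = 0.02989 mol
2Cl⁻ → Cl₂ + 2e⁻, so n(Cl₂) = 0.02989 / 2 = 0.01495 mol
V = 0.01495 × 22.4 = 0.3349 L
= 335 mL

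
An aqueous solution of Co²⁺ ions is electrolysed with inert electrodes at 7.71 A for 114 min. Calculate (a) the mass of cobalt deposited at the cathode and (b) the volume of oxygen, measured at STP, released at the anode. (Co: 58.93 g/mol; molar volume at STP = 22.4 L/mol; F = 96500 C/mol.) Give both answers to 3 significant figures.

Q = 7.71 × 6840 = 52740 C; n(e⁻) = 52740 / 96500 = 0.5465 mol
Cathode: Co²⁺ + 2e⁻ → Co → n(Co) = 0.5465/2 = 0.2733 mol → 16.1 g
Anode: 2H₂O → O₂ + 4H⁺ + 4e⁻ → n(O₂) = 0.5465/4 = 0.1366 mol → 3.06 L

16.1 g Co; 3.06 L O₂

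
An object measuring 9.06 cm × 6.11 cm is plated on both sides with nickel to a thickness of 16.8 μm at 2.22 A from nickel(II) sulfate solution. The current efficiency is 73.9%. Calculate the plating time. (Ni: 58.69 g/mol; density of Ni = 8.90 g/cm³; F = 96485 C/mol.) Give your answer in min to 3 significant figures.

Plated area = 2 × 9.06 × 6.11 = 110.7 cm²
Volume = 110.7 × 16.8×10⁻⁴ cm = 0.1860 cm³
m(Ni) = 0.1860 × 8.90 = 1.655 g
n(Ni) = 1.655 / 58.69 = 0.02820 mol; n(e⁻) = 2 × 0.02820 = 0.05640 mol
Q = 0.05640 × 96485 / 0.739 = 7364 C
t = 7364 / 2.22 = 3317 s = 55.3 min

55.3 min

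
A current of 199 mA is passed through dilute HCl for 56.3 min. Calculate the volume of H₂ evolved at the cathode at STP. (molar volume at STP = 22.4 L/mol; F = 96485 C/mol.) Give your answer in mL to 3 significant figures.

Q = 0.199 A × 3378 s = 672.2 C
Moles of electrons = 672.2 / 96485 = 0.006967 mol
2H⁺ + 2e⁻ → H₂, so n(H₂) = 0.006967 / 2 = 0.003484 mol
V = 0.003484 × 22.4 = 0.07804 L
= 78.0 mL

78.0 mL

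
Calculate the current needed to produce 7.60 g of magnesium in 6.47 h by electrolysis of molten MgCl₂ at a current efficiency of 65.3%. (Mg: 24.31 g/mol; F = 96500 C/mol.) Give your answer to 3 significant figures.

3.97 A

n(Mg) = 7.60 / 24.31 = 0.3126 mol
Mg²⁺ + 2e⁻ → Mg, so n(e⁻) = 2 × 0.3126 = 0.6252 mol
Q = 0.6252 × 96500 / 0.653 = 92390 C
I = Q / t = 92390 / 23292 s = 3.97 A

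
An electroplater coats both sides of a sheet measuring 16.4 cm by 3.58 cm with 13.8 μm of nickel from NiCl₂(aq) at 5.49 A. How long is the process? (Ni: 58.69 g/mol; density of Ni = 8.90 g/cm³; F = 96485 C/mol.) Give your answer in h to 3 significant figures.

Plated area = 2 × 16.4 × 3.58 = 117.4 cm²
Volume = 117.4 × 13.8×10⁻⁴ cm = 0.1620 cm³
m(Ni) = 0.1620 × 8.90 = 1.442 g
n(Ni) = 1.442 / 58.69 = 0.02457 mol; n(e⁻) = 2 × 0.02457 = 0.04914 mol
Q = 0.04914 × 96485 = 4741 C
t = 4741 / 5.49 = 863.6 s = 0.240 h

0.240 h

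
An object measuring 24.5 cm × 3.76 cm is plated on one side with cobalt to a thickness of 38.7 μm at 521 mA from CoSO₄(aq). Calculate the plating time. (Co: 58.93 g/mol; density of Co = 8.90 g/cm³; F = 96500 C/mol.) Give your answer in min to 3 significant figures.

Plated area = 24.5 × 3.76 = 92.12 cm²
Volume = 92.12 × 38.7×10⁻⁴ cm = 0.3565 cm³
m(Co) = 0.3565 × 8.90 = 3.173 g
n(Co) = 3.173 / 58.93 = 0.05384 mol; n(e⁻) = 2 × 0.05384 = 0.1077 mol
Q = 0.1077 × 96500 = 10390 C
t = 10390 / 0.521 = 19940 s = 332 min

332 min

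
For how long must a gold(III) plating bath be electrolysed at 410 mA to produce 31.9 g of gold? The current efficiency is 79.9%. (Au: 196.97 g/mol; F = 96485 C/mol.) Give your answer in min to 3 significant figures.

2390 min

n(Au) = 31.9 / 196.97 = 0.1620 mol
Au³⁺ + 3e⁻ → Au, so n(e⁻) = 3 × 0.1620 = 0.4860 mol
Q = 0.4860 × 96485 / 0.799 = 58690 C
t = Q / I = 58690 / 0.410 = 1.431×10^5 s = 2390 min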